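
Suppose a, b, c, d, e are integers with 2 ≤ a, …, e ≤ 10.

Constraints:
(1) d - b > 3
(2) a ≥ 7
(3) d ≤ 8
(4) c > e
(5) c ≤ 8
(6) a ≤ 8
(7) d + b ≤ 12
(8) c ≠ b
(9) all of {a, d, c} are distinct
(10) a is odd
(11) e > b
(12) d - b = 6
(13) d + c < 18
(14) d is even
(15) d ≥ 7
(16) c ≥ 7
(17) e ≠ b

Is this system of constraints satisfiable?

Constraints 2, 3, 5, 6, 15, and 16 confine each of a, d, c to the 2 values {7, 8}.
Constraint 9 requires all 3 of them to be distinct, but only 2 values are available — impossible by the pigeonhole principle.

Unsatisfiable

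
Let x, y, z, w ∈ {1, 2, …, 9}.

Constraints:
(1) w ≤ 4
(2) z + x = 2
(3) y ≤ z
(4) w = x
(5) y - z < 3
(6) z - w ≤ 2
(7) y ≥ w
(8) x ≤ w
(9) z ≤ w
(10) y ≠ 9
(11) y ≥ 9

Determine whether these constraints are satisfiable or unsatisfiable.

Unsatisfiable

From constraints 3 and 11: z ≥ y and y ≥ 9, so z ≥ 9. From constraints 1 and 9: z ≤ w and w ≤ 4, so z ≤ 4. But 4 < 9, so no value of z works.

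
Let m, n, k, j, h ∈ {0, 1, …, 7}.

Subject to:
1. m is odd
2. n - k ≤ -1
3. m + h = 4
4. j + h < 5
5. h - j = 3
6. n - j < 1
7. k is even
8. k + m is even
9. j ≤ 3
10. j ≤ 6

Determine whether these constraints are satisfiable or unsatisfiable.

Unsatisfiable

Constraint 7 makes k even and constraint 1 makes m odd, so k + m must be odd. Constraint 8 says k + m is even — contradiction.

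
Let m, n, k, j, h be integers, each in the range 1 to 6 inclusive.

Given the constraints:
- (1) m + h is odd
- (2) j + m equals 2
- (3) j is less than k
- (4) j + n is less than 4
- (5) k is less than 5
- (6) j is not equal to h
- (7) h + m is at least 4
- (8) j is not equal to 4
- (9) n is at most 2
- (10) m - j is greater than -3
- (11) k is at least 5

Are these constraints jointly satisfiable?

Unsatisfiable

From constraint 11: k ≥ 5. From constraint 5: k ≤ 4. But 4 < 5, so no value of k works.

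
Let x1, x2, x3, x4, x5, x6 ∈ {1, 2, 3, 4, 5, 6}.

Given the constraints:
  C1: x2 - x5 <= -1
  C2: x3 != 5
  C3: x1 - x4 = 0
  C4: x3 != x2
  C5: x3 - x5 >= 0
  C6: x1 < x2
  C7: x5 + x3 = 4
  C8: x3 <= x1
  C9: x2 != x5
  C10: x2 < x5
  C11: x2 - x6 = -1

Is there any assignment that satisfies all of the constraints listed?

Unsatisfiable

Constraints 5, 6, 8, and 10 give x3 ≤ x1, x1 < x2, x2 < x5, x5 ≤ x3. Chaining: x3 ≤ x1 < x2 < x5 ≤ x3, which forces x3 < x3 — impossible.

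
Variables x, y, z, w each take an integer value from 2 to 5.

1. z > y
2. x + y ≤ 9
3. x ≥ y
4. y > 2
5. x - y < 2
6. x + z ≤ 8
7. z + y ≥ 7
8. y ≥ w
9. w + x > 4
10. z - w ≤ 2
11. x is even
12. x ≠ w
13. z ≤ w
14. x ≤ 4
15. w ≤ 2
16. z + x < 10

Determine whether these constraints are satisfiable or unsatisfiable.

From constraints 13 and 15: z ≤ w ≤ 2. From constraints 3 and 14: y ≤ x ≤ 4. Hence z + y ≤ 6. But constraint 7 requires z + y ≥ 7, and 7 > 6. Contradiction.

Unsatisfiable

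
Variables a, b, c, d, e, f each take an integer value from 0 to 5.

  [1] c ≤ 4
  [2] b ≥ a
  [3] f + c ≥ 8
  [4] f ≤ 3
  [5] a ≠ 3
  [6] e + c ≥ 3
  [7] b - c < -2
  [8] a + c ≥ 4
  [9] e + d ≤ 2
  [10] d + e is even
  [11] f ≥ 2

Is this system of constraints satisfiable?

Unsatisfiable

From constraint 4: f ≤ 3. From constraint 1: c ≤ 4. Hence f + c ≤ 7. But constraint 3 requires f + c ≥ 8, and 8 > 7. Contradiction.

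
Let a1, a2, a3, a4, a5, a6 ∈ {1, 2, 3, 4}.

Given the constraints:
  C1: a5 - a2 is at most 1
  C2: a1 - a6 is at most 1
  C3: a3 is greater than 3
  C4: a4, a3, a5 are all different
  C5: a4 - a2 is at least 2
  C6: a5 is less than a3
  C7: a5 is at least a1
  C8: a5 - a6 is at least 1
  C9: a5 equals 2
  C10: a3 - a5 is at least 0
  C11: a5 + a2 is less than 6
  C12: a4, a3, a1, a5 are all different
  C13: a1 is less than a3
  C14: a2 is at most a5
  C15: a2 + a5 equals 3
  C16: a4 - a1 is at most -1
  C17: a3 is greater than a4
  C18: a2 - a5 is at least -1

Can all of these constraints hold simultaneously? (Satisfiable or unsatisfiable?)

Unsatisfiable

Constraints 1, 2, 5, 8, and 16 give a6 − a1 ≥ -1, a1 − a4 ≥ 1, a4 − a2 ≥ 2, a2 − a5 ≥ -1, a5 − a6 ≥ 1.
Adding all 5 inequalities: the left sides telescope to 0, and the right sides sum to (-1) + 1 + 2 + (-1) + 1 = 2. So 0 ≥ 2, which is false.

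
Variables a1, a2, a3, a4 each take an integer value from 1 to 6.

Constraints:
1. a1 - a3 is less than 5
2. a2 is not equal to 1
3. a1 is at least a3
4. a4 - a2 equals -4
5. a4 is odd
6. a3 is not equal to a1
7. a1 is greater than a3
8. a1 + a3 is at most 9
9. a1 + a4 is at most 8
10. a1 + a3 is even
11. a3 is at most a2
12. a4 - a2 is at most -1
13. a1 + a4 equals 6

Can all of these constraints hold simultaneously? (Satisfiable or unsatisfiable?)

Satisfiable

The assignment a1 = 5, a2 = 5, a3 = 3, a4 = 1 works:
  constraint 1 holds since a1 - a3 = 2.
  constraint 4 holds since a4 - a2 = -4.
The rest check out directly.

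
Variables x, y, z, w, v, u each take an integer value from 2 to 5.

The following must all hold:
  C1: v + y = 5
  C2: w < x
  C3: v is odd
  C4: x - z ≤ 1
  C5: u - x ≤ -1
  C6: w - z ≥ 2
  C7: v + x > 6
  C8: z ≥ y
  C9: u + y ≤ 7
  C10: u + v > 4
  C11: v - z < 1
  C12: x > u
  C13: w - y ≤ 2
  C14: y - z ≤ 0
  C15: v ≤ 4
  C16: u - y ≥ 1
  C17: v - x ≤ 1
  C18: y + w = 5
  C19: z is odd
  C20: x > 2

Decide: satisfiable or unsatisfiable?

Unsatisfiable

Constraints 4, 5, 6, 13, and 16 give u − y ≥ 1, y − w ≥ -2, w − z ≥ 2, z − x ≥ -1, x − u ≥ 1.
Adding all 5 inequalities: the left sides telescope to 0, and the right sides sum to 1 + (-2) + 2 + (-1) + 1 = 1. So 0 ≥ 1, which is false.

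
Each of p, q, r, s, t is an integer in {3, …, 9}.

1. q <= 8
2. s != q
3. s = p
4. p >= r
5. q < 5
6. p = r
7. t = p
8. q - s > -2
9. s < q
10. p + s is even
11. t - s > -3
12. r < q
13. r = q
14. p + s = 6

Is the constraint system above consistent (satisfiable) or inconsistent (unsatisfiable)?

From constraints 3, 6, and 13, s = p = r = q, so s = q. But constraint 2 says s ≠ q. Contradiction.

Unsatisfiable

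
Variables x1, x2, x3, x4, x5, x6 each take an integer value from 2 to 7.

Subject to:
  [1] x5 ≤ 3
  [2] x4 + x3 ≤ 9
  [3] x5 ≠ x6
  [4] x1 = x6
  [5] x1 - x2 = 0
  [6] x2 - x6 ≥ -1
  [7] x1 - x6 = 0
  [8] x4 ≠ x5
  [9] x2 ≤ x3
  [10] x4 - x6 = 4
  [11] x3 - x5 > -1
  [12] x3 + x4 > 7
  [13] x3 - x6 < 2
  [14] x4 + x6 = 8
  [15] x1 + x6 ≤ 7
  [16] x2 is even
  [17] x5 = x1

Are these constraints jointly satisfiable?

From constraints 4 and 17, x5 = x1 = x6, so x5 = x6. But constraint 3 says x5 ≠ x6. Contradiction.

Unsatisfiable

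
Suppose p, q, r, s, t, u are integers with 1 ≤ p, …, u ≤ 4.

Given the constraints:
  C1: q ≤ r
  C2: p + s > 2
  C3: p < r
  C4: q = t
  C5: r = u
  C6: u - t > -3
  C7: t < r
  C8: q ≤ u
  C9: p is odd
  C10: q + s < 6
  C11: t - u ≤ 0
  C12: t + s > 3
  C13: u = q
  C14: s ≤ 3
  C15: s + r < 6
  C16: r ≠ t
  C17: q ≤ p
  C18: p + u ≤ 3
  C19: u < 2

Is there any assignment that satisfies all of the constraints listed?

From constraints 4, 5, and 13, r = u = q = t, so r = t. But constraint 16 says r ≠ t. Contradiction.

Unsatisfiable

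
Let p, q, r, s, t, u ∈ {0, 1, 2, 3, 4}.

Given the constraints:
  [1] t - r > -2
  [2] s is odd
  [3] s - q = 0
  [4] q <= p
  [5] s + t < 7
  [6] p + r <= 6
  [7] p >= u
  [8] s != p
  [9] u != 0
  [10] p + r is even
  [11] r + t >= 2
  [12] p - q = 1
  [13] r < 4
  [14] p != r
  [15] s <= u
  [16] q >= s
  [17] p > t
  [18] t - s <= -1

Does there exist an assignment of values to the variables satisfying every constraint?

Satisfiable

Try p = 4, q = 3, r = 2, s = 3, t = 2, u = 4.
Check constraint 1: t - r = 0; constraint 3: s - q = 0. The remaining constraints are straightforward to verify.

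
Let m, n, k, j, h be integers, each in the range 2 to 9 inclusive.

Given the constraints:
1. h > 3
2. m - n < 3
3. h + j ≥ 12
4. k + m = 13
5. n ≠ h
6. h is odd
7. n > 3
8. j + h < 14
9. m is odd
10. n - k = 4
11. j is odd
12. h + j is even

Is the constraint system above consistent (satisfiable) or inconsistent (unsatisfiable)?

Satisfiable

Try m = 9, n = 8, k = 4, j = 3, h = 9.
Check constraint 2: m - n = 1; constraint 3: h + j = 12. The remaining constraints are straightforward to verify.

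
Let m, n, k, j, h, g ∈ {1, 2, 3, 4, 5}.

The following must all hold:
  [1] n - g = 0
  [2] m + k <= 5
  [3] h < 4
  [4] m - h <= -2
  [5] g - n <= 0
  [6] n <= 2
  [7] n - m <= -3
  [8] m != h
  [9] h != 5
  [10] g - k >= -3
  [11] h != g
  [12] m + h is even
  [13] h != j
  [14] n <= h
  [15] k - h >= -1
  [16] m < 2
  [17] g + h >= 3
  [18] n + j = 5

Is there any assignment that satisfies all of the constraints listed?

Unsatisfiable

Constraints 4, 5, 7, 10, and 15 give n − g ≥ 0, g − k ≥ -3, k − h ≥ -1, h − m ≥ 2, m − n ≥ 3.
Adding all 5 inequalities: the left sides telescope to 0, and the right sides sum to 0 + (-3) + (-1) + 2 + 3 = 1. So 0 ≥ 1, which is false.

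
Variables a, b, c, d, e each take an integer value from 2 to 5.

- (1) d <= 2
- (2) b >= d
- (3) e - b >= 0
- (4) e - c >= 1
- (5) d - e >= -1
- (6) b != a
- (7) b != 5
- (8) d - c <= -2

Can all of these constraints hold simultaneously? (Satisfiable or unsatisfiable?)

Constraints 4, 5, and 8 give d − e ≥ -1, e − c ≥ 1, c − d ≥ 2.
Adding all 3 inequalities: the left sides telescope to 0, and the right sides sum to (-1) + 1 + 2 = 2. So 0 ≥ 2, which is false.

Unsatisfiable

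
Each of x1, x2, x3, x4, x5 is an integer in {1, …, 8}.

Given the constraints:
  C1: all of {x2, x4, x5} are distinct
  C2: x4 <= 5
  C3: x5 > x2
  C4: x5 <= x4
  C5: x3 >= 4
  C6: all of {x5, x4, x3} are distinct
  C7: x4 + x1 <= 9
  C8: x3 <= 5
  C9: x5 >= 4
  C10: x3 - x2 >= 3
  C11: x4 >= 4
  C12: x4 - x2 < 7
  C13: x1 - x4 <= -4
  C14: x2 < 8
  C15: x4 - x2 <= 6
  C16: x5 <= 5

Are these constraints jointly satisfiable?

Constraints 2, 5, 8, 9, 11, and 16 confine each of x5, x4, x3 to the 2 values {4, 5}.
Constraint 6 requires all 3 of them to be distinct, but only 2 values are available — impossible by the pigeonhole principle.

Unsatisfiable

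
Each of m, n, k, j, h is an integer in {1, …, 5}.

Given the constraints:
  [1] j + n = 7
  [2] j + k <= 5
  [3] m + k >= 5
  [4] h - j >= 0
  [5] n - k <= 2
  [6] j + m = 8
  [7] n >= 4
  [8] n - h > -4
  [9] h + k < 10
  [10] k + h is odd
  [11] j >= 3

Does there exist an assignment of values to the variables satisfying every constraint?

Satisfiable

The assignment m = 5, n = 4, k = 2, j = 3, h = 5 works:
  constraint 1 holds since j + n = 7.
  constraint 2 holds since j + k = 5.
The rest check out directly.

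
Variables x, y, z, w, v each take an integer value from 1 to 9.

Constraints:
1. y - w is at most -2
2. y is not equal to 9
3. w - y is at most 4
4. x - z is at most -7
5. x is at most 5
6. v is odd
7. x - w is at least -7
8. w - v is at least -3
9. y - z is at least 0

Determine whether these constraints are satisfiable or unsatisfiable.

Unsatisfiable

Constraints 1, 4, 7, and 9 give y − z ≥ 0, z − x ≥ 7, x − w ≥ -7, w − y ≥ 2.
Adding all 4 inequalities: the left sides telescope to 0, and the right sides sum to 0 + 7 + (-7) + 2 = 2. So 0 ≥ 2, which is false.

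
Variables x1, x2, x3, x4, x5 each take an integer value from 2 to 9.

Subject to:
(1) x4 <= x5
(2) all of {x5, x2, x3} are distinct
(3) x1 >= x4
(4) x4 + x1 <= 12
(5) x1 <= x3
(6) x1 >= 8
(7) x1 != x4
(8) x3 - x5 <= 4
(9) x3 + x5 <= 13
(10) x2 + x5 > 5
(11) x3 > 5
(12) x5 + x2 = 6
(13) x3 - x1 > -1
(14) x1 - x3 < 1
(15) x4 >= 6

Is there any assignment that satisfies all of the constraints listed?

From constraints 5 and 6: x3 ≥ x1 ≥ 8. From constraints 1 and 15: x5 ≥ x4 ≥ 6. Hence x3 + x5 ≥ 14. But constraint 9 requires x3 + x5 ≤ 13, and 13 < 14. Contradiction.

Unsatisfiable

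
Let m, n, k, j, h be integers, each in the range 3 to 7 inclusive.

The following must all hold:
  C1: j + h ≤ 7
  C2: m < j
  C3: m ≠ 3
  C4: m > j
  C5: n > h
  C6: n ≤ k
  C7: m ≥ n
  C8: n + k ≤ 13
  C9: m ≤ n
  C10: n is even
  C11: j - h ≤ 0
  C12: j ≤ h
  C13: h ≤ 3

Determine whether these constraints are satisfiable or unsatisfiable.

Constraints 2, 5, 7, and 12 give h < n, n ≤ m, m < j, j ≤ h. Chaining: h < n ≤ m < j ≤ h, which forces h < h — impossible.

Unsatisfiable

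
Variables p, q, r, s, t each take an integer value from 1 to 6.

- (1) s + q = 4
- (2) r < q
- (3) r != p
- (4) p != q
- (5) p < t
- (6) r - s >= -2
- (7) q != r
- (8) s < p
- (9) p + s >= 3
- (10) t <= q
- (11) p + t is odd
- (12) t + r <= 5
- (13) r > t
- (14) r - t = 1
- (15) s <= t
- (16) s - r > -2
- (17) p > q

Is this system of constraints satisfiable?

Unsatisfiable

Constraints 2, 5, 13, and 17 give q < p, p < t, t < r, r < q. Chaining: q < p < t < r < q, which forces q < q — impossible.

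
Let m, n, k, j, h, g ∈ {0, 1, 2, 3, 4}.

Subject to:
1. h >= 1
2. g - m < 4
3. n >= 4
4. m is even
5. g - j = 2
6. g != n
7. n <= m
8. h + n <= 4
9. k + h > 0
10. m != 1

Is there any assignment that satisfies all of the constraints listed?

From constraint 1: h ≥ 1. From constraint 3: n ≥ 4. Hence h + n ≥ 5. But constraint 8 requires h + n ≤ 4, and 4 < 5. Contradiction.

Unsatisfiable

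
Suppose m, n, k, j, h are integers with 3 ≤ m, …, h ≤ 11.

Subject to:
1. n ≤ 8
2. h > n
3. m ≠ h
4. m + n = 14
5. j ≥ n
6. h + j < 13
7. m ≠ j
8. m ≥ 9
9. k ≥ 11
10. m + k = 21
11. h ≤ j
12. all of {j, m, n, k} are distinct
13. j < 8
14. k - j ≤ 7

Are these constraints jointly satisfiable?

Satisfiable

Try m = 10, n = 4, k = 11, j = 6, h = 5.
Check constraint 4: m + n = 14; constraint 6: h + j = 11. The remaining constraints are straightforward to verify.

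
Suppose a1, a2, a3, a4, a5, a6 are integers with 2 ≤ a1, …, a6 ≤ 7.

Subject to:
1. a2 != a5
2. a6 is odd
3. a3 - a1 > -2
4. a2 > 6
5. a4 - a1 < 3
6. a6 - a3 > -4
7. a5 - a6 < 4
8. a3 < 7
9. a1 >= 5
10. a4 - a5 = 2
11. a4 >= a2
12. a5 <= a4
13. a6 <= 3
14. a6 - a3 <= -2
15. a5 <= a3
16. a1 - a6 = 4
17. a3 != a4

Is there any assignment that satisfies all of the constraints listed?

One satisfying assignment is a1 = 7, a2 = 7, a3 = 6, a4 = 7, a5 = 5, a6 = 3.
For the less obvious constraints — constraint 3: a3 - a1 = -1; constraint 5: a4 - a1 = 0; constraint 6: a6 - a3 = -3 — and the others hold by inspection.

Satisfiable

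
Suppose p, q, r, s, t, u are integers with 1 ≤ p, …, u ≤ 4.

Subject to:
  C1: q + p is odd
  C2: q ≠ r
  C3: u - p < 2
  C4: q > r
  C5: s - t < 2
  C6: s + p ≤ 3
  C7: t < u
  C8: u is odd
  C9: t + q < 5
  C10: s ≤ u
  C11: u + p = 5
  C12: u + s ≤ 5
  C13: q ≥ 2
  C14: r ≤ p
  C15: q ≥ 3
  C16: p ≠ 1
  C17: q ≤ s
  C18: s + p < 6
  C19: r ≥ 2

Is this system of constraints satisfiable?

From constraints 15 and 17: s ≥ q ≥ 3. From constraints 14 and 19: p ≥ r ≥ 2. Hence s + p ≥ 5. But constraint 6 requires s + p ≤ 3, and 3 < 5. Contradiction.

Unsatisfiable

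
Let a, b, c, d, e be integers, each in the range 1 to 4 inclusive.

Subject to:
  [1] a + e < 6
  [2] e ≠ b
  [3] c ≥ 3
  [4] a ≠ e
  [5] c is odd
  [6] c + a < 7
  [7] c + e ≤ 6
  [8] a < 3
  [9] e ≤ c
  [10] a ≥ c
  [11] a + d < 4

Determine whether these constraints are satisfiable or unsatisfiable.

Unsatisfiable

From constraints 3 and 10: a ≥ c and c ≥ 3, so a ≥ 3. From constraint 8: a ≤ 2. But 2 < 3, so no value of a works.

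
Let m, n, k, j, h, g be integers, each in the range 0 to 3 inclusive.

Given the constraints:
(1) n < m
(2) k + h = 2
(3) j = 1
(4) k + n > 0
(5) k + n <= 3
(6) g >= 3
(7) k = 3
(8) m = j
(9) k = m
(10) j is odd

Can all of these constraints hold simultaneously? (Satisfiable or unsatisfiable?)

Unsatisfiable

Constraint 7 fixes k = 3 and constraint 3 fixes j = 1. Constraints 8 and 9 give k = m = j, so k = j. But 3 ≠ 1 — contradiction.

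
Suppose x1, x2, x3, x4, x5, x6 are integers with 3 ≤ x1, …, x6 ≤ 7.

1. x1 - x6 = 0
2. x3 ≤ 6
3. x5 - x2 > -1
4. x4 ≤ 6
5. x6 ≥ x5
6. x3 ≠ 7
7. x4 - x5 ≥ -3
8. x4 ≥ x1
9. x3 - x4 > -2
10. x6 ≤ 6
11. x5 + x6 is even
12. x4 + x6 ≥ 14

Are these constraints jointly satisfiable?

Unsatisfiable

From constraint 4: x4 ≤ 6. From constraint 10: x6 ≤ 6. Hence x4 + x6 ≤ 12. But constraint 12 requires x4 + x6 ≥ 14, and 14 > 12. Contradiction.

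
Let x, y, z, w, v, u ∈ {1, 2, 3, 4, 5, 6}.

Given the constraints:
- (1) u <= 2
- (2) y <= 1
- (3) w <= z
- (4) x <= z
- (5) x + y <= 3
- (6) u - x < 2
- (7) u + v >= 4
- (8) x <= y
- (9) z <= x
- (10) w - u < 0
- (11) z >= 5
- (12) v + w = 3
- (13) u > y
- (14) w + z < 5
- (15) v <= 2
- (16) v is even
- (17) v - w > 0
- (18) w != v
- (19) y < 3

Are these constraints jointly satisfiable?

Unsatisfiable

From constraints 9 and 11: x ≥ z and z ≥ 5, so x ≥ 5. From constraints 2 and 8: x ≤ y and y ≤ 1, so x ≤ 1. But 1 < 5, so no value of x works.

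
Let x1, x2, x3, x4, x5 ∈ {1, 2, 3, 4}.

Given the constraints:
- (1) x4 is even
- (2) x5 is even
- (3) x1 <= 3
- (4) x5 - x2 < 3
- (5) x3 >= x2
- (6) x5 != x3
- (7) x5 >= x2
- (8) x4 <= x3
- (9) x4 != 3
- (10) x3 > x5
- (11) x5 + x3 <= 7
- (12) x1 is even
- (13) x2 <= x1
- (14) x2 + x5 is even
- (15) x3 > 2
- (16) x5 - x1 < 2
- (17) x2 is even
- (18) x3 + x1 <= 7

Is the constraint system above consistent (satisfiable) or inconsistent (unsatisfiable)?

One satisfying assignment is x1 = 2, x2 = 2, x3 = 3, x4 = 2, x5 = 2.
For the less obvious constraints — constraint 4: x5 - x2 = 0; constraint 11: x5 + x3 = 5; constraint 16: x5 - x1 = 0 — and the others hold by inspection.

Satisfiable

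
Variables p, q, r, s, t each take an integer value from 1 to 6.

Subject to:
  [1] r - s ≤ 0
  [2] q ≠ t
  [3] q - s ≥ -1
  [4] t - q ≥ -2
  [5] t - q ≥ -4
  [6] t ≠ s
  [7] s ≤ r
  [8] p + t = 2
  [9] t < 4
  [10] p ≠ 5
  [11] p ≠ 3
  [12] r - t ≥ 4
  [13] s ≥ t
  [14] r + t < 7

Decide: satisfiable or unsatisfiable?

Unsatisfiable

Constraints 1, 3, 4, and 12 give q − s ≥ -1, s − r ≥ 0, r − t ≥ 4, t − q ≥ -2.
Adding all 4 inequalities: the left sides telescope to 0, and the right sides sum to (-1) + 0 + 4 + (-2) = 1. So 0 ≥ 1, which is false.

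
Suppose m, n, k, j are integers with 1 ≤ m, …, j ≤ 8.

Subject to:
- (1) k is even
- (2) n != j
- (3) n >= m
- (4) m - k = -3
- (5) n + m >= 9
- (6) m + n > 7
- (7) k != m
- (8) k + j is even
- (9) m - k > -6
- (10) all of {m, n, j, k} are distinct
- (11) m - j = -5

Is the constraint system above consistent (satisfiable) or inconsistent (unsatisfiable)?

Satisfiable

One satisfying assignment is m = 1, n = 8, k = 4, j = 6.
For the less obvious constraints — constraint 4: m - k = -3; constraint 5: n + m = 9 — and the others hold by inspection.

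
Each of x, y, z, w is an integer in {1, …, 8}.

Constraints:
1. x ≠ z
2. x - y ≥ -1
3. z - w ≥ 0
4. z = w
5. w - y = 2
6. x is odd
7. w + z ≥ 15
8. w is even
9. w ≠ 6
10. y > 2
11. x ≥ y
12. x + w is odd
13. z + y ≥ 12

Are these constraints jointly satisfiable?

Try x = 7, y = 6, z = 8, w = 8.
Check constraint 2: x - y = 1; constraint 3: z - w = 0. The remaining constraints are straightforward to verify.

Satisfiable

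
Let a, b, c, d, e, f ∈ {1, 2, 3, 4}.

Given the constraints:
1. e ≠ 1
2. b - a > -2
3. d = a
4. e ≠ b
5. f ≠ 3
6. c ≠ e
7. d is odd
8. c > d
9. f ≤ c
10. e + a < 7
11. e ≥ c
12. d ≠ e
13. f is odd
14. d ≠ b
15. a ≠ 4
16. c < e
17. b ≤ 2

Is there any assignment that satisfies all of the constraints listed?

One satisfying assignment is a = 1, b = 2, c = 2, d = 1, e = 3, f = 1.
For the less obvious constraints — constraint 2: b - a = 1; constraint 10: e + a = 4 — and the others hold by inspection.

Satisfiable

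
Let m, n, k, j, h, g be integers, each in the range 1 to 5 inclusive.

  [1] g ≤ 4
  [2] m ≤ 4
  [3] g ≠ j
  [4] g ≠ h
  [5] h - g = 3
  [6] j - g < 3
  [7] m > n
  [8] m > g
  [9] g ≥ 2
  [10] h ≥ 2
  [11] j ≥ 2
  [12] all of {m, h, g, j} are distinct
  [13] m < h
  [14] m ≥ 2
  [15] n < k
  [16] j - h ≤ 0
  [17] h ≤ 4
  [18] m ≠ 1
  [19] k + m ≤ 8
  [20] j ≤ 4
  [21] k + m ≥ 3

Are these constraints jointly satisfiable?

Constraints 1, 2, 9, 10, 11, 14, 17, and 20 confine each of m, h, g, j to the 3 values {2, …, 4}.
Constraint 12 requires all 4 of them to be distinct, but only 3 values are available — impossible by the pigeonhole principle.

Unsatisfiable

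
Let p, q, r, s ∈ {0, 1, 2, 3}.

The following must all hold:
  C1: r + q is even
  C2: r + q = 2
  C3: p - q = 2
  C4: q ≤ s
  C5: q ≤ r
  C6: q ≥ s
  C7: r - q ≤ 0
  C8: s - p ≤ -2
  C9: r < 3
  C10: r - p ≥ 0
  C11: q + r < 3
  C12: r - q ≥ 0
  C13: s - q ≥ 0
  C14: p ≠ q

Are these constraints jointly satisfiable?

Constraints 7, 8, 10, and 13 give p − s ≥ 2, s − q ≥ 0, q − r ≥ 0, r − p ≥ 0.
Adding all 4 inequalities: the left sides telescope to 0, and the right sides sum to 2 + 0 + 0 + 0 = 2. So 0 ≥ 2, which is false.

Unsatisfiable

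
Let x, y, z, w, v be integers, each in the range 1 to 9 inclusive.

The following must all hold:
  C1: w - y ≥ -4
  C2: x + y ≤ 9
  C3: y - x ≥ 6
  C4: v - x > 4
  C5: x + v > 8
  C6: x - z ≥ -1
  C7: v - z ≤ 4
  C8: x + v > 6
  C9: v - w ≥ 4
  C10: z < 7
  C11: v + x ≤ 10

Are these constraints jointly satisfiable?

Unsatisfiable

Constraints 1, 3, 6, 7, and 9 give z − v ≥ -4, v − w ≥ 4, w − y ≥ -4, y − x ≥ 6, x − z ≥ -1.
Adding all 5 inequalities: the left sides telescope to 0, and the right sides sum to (-4) + 4 + (-4) + 6 + (-1) = 1. So 0 ≥ 1, which is false.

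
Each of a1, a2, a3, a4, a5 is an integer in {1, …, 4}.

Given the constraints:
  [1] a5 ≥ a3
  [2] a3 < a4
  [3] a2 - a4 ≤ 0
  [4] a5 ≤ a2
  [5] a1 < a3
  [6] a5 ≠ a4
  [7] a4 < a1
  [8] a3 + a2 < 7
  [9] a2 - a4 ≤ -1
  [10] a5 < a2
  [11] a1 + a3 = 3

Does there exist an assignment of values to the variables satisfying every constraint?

Unsatisfiable

Constraints 1, 5, 7, 9, and 10 give a2 < a4, a4 < a1, a1 < a3, a3 ≤ a5, a5 < a2. Chaining: a2 < a4 < a1 < a3 ≤ a5 < a2, which forces a2 < a2 — impossible.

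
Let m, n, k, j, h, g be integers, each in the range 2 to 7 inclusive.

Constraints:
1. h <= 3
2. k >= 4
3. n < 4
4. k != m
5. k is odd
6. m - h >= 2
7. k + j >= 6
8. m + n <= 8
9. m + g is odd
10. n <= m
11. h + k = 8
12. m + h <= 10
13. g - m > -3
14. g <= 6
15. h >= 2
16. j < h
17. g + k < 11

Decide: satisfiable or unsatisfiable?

Satisfiable

Setting (m, n, k, j, h, g) = (6, 2, 5, 2, 3, 5) satisfies everything: constraint 6: m - h = 3; constraint 7: k + j = 7, and the others follow.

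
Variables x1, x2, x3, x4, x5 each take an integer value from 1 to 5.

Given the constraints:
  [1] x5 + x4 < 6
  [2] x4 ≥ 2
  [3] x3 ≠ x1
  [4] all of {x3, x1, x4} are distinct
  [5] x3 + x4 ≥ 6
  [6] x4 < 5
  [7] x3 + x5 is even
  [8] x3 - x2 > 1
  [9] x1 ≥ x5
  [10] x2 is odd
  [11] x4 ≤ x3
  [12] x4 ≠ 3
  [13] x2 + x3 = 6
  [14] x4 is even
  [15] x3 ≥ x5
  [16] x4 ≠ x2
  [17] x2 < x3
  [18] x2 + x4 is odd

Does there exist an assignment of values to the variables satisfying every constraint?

Satisfiable

Take x1 = 4, x2 = 1, x3 = 5, x4 = 2, x5 = 1. Then constraint 1: x5 + x4 = 3; constraint 5: x3 + x4 = 7, and every other listed constraint is also met.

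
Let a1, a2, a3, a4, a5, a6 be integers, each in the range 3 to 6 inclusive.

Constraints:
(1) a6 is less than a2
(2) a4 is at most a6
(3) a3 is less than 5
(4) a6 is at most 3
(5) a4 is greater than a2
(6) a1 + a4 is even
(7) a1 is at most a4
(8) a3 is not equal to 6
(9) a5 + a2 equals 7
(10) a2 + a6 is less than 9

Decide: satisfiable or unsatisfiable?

Unsatisfiable

Constraints 1, 2, and 5 give a6 < a2, a2 < a4, a4 ≤ a6. Chaining: a6 < a2 < a4 ≤ a6, which forces a6 < a6 — impossible.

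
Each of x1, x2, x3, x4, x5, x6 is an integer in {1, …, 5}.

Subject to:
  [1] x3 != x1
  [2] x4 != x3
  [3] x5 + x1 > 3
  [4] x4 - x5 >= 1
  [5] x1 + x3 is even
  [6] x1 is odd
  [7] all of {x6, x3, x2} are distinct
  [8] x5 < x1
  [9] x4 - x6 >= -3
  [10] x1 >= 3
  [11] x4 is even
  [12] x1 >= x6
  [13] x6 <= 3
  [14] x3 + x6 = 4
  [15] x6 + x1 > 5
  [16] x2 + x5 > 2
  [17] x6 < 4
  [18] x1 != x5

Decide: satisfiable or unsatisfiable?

Satisfiable

The assignment x1 = 3, x2 = 2, x3 = 1, x4 = 2, x5 = 1, x6 = 3 works:
  constraint 3 holds since x5 + x1 = 4.
  constraint 4 holds since x4 - x5 = 1.
  constraint 9 holds since x4 - x6 = -1.
The rest check out directly.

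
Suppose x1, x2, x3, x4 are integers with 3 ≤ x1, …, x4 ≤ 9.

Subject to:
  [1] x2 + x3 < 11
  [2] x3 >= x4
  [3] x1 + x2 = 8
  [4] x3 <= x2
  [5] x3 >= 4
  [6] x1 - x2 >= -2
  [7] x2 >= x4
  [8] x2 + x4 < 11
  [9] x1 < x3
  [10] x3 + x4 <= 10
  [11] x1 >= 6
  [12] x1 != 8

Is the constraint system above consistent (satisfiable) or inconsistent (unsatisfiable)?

Unsatisfiable

From constraint 11: x1 ≥ 6. From constraints 4 and 5: x2 ≥ x3 ≥ 4. Hence x1 + x2 ≥ 10. But constraint 3 requires x1 + x2 = 8, and 8 < 10. Contradiction.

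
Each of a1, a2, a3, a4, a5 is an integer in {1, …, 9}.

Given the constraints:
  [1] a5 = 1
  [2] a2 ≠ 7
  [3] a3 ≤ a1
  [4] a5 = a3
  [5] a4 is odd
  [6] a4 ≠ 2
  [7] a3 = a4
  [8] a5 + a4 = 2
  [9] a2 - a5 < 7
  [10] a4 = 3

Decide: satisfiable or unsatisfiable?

Unsatisfiable

Constraint 1 fixes a5 = 1 and constraint 10 fixes a4 = 3. Constraints 4 and 7 give a5 = a3 = a4, so a5 = a4. But 1 ≠ 3 — contradiction.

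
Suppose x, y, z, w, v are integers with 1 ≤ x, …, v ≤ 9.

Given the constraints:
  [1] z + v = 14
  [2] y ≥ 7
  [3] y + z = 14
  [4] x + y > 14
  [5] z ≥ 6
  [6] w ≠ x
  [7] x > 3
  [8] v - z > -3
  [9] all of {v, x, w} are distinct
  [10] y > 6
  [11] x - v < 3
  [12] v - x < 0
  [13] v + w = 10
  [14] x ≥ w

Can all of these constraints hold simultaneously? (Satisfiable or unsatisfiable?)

Satisfiable

The assignment x = 8, y = 7, z = 7, w = 3, v = 7 works:
  constraint 1 holds since z + v = 14.
  constraint 3 holds since y + z = 14.
The rest check out directly.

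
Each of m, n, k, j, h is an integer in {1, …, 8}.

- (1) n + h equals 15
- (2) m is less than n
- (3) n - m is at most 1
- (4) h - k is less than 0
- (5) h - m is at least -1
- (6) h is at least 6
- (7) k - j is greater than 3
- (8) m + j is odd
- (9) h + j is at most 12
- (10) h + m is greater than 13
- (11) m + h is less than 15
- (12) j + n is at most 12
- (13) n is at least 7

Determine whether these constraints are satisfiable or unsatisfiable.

Take m = 7, n = 8, k = 8, j = 2, h = 7. Then constraint 1: n + h = 15; constraint 3: n - m = 1; constraint 4: h - k = -1, and every other listed constraint is also met.

Satisfiable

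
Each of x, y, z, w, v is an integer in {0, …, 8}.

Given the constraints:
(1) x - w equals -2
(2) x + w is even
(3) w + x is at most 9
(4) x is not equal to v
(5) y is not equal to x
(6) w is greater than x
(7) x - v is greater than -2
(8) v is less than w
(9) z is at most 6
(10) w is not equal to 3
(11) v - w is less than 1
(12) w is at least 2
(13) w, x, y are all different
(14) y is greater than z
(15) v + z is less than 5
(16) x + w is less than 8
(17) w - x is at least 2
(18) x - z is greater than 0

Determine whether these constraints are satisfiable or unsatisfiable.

The assignment x = 2, y = 3, z = 0, w = 4, v = 3 works:
  constraint 1 holds since x - w = -2.
  constraint 3 holds since w + x = 6.
  constraint 7 holds since x - v = -1.
The rest check out directly.

Satisfiable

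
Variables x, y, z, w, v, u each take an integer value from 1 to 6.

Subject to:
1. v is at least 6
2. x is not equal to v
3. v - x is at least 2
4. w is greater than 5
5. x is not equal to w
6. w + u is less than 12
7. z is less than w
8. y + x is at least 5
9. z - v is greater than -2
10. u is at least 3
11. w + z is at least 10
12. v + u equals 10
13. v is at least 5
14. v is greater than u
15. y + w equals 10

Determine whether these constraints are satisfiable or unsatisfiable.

Take x = 1, y = 4, z = 5, w = 6, v = 6, u = 4. Then constraint 3: v - x = 5; constraint 6: w + u = 10; constraint 8: y + x = 5, and every other listed constraint is also met.

Satisfiable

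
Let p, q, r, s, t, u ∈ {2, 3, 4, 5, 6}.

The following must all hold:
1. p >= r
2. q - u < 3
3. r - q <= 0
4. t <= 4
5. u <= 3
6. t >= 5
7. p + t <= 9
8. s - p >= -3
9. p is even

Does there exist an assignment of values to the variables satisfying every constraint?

Unsatisfiable

From constraint 6: t ≥ 5. From constraint 4: t ≤ 4. But 4 < 5, so no value of t works.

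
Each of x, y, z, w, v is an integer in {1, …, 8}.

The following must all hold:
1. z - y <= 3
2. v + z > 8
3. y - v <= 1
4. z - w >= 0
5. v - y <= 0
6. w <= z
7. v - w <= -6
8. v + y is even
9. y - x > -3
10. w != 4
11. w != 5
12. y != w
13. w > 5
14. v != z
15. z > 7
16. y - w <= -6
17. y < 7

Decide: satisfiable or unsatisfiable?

Constraints 1, 3, 4, and 7 give v − y ≥ -1, y − z ≥ -3, z − w ≥ 0, w − v ≥ 6.
Adding all 4 inequalities: the left sides telescope to 0, and the right sides sum to (-1) + (-3) + 0 + 6 = 2. So 0 ≥ 2, which is false.

Unsatisfiable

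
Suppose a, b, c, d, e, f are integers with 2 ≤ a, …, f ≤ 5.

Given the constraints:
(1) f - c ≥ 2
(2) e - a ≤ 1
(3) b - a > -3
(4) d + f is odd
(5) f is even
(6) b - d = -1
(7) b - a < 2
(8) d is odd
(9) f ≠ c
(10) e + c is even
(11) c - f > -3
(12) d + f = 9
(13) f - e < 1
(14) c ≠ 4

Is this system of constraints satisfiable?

Satisfiable

The assignment a = 4, b = 4, c = 2, d = 5, e = 4, f = 4 works:
  constraint 1 holds since f - c = 2.
  constraint 2 holds since e - a = 0.
  constraint 3 holds since b - a = 0.
The rest check out directly.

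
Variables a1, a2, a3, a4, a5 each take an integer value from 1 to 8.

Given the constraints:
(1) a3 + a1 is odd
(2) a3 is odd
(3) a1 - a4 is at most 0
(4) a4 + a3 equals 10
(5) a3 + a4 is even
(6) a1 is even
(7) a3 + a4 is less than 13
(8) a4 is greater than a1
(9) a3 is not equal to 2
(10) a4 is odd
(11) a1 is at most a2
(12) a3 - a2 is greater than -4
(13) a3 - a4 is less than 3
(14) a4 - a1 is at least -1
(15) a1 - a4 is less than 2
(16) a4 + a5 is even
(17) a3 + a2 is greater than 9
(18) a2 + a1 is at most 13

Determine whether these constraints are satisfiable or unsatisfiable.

Setting (a1, a2, a3, a4, a5) = (4, 7, 5, 5, 7) satisfies everything: constraint 3: a1 - a4 = -1; constraint 4: a4 + a3 = 10, and the others follow.

Satisfiable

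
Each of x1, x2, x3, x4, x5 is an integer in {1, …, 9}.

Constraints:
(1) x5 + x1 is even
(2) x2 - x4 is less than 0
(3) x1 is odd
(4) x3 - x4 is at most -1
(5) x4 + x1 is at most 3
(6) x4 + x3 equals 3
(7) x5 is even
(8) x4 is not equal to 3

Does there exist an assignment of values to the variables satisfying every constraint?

Constraint 7 makes x5 even and constraint 3 makes x1 odd, so x5 + x1 must be odd. Constraint 1 says x5 + x1 is even — contradiction.

Unsatisfiable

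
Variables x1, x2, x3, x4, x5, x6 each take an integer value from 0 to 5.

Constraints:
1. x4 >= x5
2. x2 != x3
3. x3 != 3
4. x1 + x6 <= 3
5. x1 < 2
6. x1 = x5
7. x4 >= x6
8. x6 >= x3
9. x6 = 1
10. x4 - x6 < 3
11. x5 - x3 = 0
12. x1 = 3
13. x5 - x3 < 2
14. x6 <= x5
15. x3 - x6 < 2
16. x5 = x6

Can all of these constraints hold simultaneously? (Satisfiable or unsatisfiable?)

Constraint 12 fixes x1 = 3 and constraint 9 fixes x6 = 1. Constraints 6 and 16 give x1 = x5 = x6, so x1 = x6. But 3 ≠ 1 — contradiction.

Unsatisfiable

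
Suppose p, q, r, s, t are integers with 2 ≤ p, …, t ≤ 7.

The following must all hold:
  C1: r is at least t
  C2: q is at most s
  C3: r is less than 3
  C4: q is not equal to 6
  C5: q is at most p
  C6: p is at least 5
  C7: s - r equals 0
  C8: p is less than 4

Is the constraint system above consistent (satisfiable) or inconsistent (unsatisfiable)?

From constraint 6: p ≥ 5. From constraint 8: p ≤ 3. But 3 < 5, so no value of p works.

Unsatisfiable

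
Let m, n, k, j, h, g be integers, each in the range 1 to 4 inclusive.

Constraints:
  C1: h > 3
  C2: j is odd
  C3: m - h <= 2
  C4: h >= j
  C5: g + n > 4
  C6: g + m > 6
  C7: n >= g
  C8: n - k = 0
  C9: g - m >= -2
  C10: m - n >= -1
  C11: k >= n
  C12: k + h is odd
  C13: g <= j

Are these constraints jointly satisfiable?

Try m = 4, n = 3, k = 3, j = 3, h = 4, g = 3.
Check constraint 3: m - h = 0; constraint 5: g + n = 6. The remaining constraints are straightforward to verify.

Satisfiable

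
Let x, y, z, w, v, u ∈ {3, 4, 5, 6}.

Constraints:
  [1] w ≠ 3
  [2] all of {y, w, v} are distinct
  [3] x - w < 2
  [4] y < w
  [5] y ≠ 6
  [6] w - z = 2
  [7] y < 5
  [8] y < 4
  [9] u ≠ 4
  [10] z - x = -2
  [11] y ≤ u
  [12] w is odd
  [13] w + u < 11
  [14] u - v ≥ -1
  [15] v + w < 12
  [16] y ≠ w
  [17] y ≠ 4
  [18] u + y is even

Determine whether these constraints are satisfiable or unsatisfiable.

Take x = 5, y = 3, z = 3, w = 5, v = 6, u = 5. Then constraint 3: x - w = 0; constraint 6: w - z = 2, and every other listed constraint is also met.

Satisfiable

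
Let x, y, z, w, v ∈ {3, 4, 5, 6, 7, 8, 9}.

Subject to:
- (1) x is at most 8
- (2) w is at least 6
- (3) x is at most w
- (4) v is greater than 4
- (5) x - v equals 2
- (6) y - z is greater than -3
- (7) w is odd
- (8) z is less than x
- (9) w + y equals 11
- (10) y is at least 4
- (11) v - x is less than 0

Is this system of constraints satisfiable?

Satisfiable

Setting (x, y, z, w, v) = (7, 4, 6, 7, 5) satisfies everything: constraint 5: x - v = 2; constraint 6: y - z = -2; constraint 9: w + y = 11, and the others follow.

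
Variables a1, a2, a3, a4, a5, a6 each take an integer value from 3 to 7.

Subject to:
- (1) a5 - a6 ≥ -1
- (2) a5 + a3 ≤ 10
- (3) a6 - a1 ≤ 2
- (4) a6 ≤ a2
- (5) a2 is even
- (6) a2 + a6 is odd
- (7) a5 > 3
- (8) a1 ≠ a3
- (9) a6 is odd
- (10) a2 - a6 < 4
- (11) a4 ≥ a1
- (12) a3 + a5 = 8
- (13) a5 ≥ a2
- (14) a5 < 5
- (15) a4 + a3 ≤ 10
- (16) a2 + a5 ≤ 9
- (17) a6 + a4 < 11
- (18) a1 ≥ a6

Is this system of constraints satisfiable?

One satisfying assignment is a1 = 3, a2 = 4, a3 = 4, a4 = 5, a5 = 4, a6 = 3.
For the less obvious constraints — constraint 1: a5 - a6 = 1; constraint 2: a5 + a3 = 8 — and the others hold by inspection.

Satisfiable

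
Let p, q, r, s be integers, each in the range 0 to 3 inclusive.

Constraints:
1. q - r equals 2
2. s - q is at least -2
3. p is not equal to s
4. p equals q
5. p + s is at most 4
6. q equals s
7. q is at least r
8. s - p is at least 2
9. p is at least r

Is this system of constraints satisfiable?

From constraints 4 and 6, p = q = s, so p = s. But constraint 3 says p ≠ s. Contradiction.

Unsatisfiable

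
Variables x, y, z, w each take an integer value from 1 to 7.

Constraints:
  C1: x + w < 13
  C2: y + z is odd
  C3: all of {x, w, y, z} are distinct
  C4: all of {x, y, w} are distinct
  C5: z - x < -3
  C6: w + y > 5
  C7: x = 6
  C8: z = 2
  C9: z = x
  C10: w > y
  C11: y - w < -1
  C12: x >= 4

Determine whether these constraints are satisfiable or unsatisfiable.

Unsatisfiable

Constraint 8 fixes z = 2 and constraint 7 fixes x = 6, but constraint 9 requires z = x. Since 2 ≠ 6, contradiction.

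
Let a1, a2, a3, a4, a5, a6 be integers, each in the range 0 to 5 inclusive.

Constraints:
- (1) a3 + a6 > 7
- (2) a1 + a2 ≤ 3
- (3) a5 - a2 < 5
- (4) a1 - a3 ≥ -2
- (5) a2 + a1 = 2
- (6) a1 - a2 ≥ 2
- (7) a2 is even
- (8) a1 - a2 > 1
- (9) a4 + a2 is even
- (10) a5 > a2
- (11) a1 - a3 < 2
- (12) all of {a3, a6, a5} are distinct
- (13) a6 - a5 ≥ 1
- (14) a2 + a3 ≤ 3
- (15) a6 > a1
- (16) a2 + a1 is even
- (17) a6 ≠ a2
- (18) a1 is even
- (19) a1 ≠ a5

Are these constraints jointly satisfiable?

One satisfying assignment is a1 = 2, a2 = 0, a3 = 3, a4 = 4, a5 = 4, a6 = 5.
For the less obvious constraints — constraint 1: a3 + a6 = 8; constraint 2: a1 + a2 = 2 — and the others hold by inspection.

Satisfiable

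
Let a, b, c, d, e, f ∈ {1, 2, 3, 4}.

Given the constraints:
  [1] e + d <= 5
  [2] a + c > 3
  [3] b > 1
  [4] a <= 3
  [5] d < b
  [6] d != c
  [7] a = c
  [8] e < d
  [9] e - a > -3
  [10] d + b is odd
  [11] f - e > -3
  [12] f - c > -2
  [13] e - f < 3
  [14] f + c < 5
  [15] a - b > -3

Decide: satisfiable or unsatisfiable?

One satisfying assignment is a = 2, b = 4, c = 2, d = 3, e = 2, f = 1.
For the less obvious constraints — constraint 1: e + d = 5; constraint 2: a + c = 4 — and the others hold by inspection.

Satisfiable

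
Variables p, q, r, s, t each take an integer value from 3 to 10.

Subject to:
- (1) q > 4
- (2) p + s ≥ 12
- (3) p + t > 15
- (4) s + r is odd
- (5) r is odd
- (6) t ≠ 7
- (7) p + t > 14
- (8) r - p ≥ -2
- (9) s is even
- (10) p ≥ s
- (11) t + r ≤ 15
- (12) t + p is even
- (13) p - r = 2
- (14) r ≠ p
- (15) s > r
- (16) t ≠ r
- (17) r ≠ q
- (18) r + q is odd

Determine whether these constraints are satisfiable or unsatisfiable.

One satisfying assignment is p = 7, q = 8, r = 5, s = 6, t = 9.
For the less obvious constraints — constraint 2: p + s = 13; constraint 3: p + t = 16; constraint 7: p + t = 16 — and the others hold by inspection.

Satisfiable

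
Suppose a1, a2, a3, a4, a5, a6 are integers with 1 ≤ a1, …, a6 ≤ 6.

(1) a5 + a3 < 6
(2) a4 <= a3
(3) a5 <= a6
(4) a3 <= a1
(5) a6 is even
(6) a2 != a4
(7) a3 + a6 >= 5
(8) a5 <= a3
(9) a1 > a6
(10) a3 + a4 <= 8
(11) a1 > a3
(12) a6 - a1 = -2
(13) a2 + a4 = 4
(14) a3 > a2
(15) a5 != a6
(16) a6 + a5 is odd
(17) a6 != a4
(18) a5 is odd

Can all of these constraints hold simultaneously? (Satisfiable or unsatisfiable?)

One satisfying assignment is a1 = 6, a2 = 1, a3 = 4, a4 = 3, a5 = 1, a6 = 4.
For the less obvious constraints — constraint 1: a5 + a3 = 5; constraint 7: a3 + a6 = 8; constraint 10: a3 + a4 = 7 — and the others hold by inspection.

Satisfiable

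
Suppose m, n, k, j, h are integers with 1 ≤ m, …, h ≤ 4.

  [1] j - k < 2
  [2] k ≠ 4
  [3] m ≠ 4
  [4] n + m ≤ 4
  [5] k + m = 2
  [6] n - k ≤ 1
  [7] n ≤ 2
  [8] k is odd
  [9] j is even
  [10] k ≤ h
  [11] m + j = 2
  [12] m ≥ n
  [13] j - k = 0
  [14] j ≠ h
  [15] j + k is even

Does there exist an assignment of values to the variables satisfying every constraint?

Unsatisfiable

Constraint 9 makes j even and constraint 8 makes k odd, so j + k must be odd. Constraint 15 says j + k is even — contradiction.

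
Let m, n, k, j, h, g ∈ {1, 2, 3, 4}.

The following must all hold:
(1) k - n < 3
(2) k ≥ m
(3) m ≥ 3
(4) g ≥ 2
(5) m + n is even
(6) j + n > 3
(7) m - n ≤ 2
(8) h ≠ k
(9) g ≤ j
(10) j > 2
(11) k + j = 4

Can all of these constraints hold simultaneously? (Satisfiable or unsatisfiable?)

From constraints 2 and 3: k ≥ m ≥ 3. From constraints 4 and 9: j ≥ g ≥ 2. Hence k + j ≥ 5. But constraint 11 requires k + j = 4, and 4 < 5. Contradiction.

Unsatisfiable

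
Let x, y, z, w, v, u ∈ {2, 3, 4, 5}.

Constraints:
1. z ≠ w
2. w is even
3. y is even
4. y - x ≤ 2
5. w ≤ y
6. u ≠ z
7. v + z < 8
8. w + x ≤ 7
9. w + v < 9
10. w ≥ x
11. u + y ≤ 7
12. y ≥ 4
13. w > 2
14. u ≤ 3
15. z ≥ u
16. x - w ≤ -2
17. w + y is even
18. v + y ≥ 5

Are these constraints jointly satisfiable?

Satisfiable

The assignment x = 2, y = 4, z = 3, w = 4, v = 4, u = 2 works:
  constraint 4 holds since y - x = 2.
  constraint 7 holds since v + z = 7.
  constraint 8 holds since w + x = 6.
The rest check out directly.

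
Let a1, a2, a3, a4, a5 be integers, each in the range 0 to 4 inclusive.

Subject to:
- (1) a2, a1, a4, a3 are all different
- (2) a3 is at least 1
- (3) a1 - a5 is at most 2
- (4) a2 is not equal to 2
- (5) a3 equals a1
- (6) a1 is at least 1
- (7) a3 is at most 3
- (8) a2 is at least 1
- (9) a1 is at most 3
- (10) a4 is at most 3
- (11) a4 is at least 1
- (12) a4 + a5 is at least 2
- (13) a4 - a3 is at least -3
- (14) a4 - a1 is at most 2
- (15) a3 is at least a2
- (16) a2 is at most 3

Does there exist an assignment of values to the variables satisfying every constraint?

Constraints 2, 6, 7, 8, 9, 10, 11, and 16 confine each of a2, a1, a4, a3 to the 3 values {1, …, 3}.
Constraint 1 requires all 4 of them to be distinct, but only 3 values are available — impossible by the pigeonhole principle.

Unsatisfiable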